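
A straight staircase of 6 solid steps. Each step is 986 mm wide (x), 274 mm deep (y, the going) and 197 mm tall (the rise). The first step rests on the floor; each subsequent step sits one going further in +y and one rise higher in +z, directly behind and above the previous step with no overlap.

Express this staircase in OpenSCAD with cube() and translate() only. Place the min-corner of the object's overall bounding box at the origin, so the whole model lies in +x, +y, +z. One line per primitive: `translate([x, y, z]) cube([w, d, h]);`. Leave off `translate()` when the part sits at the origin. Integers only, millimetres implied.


cube([986, 274, 197]);
translate([0, 274, 197]) cube([986, 274, 197]);
translate([0, 548, 394]) cube([986, 274, 197]);
translate([0, 822, 591]) cube([986, 274, 197]);
translate([0, 1096, 788]) cube([986, 274, 197]);
translate([0, 1370, 985]) cube([986, 274, 197]);


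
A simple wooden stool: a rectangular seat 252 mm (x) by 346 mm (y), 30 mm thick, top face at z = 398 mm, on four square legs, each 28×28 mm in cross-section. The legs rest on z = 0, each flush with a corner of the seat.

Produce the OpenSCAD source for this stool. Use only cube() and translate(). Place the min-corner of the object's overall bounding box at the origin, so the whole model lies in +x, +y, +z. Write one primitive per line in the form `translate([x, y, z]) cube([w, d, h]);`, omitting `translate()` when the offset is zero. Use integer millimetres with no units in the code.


translate([0, 0, 368]) cube([252, 346, 30]);
cube([28, 28, 368]);
translate([224, 0, 0]) cube([28, 28, 368]);
translate([0, 318, 0]) cube([28, 28, 368]);
translate([224, 318, 0]) cube([28, 28, 368]);


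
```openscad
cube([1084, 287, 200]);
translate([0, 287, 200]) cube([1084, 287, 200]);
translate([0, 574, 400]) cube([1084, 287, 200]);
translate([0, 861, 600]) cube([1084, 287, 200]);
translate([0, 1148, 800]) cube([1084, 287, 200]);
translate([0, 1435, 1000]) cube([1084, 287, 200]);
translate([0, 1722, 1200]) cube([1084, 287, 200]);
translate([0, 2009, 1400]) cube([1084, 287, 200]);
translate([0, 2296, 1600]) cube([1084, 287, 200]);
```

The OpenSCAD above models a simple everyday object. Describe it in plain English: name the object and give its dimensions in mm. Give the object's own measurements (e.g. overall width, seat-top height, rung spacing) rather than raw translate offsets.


A straight staircase of 9 solid steps. Each step is 1084 mm wide (x), 287 mm deep (y, the going) and 200 mm tall (the rise). The first step rests on the floor; each subsequent step sits one going further in +y and one rise higher in +z, directly behind and above the previous step with no overlap.


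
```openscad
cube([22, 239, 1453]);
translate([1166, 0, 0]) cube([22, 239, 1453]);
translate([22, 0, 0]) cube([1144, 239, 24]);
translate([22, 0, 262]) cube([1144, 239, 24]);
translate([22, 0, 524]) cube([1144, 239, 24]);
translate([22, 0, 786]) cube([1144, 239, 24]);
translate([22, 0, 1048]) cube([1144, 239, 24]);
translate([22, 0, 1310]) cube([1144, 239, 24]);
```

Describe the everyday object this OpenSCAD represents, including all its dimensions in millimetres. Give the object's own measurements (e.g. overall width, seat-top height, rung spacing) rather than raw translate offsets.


An open bookshelf. Two side panels, each 22 mm thick, 239 mm deep and 1453 mm tall, stand 1188 mm apart (outside-to-outside). Between them sit 6 shelves, each 24 mm thick and 239 mm deep, spanning the full gap between the sides. The bottom shelf rests on the floor (its underside at z = 0) and the clear gap between one shelf's top and the next shelf's underside is 238 mm.


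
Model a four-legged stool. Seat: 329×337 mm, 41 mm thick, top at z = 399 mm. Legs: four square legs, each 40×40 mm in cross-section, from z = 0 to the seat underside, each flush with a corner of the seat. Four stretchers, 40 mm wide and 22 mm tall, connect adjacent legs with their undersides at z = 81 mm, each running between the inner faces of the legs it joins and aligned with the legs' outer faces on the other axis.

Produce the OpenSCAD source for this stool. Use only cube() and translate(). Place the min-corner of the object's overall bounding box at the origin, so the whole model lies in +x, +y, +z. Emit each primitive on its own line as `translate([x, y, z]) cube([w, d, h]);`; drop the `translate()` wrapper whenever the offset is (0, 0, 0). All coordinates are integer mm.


translate([0, 0, 358]) cube([329, 337, 41]);
cube([40, 40, 358]);
translate([289, 0, 0]) cube([40, 40, 358]);
translate([0, 297, 0]) cube([40, 40, 358]);
translate([289, 297, 0]) cube([40, 40, 358]);
translate([40, 0, 81]) cube([249, 40, 22]);
translate([40, 297, 81]) cube([249, 40, 22]);
translate([0, 40, 81]) cube([40, 257, 22]);
translate([289, 40, 81]) cube([40, 257, 22]);


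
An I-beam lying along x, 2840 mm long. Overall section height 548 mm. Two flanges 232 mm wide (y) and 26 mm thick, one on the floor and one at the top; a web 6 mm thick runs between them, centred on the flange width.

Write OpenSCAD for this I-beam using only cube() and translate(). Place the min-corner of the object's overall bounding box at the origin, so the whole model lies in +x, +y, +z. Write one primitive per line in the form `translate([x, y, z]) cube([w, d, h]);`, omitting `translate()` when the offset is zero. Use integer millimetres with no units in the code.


cube([2840, 232, 26]);
translate([0, 113, 26]) cube([2840, 6, 496]);
translate([0, 0, 522]) cube([2840, 232, 26]);


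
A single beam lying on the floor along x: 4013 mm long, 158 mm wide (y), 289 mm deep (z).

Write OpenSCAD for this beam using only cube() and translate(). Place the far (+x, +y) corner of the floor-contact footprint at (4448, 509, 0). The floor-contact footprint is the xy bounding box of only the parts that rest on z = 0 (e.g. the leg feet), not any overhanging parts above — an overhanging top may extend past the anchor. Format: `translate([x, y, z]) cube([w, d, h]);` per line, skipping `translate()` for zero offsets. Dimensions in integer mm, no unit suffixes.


translate([435, 351, 0]) cube([4013, 158, 289]);


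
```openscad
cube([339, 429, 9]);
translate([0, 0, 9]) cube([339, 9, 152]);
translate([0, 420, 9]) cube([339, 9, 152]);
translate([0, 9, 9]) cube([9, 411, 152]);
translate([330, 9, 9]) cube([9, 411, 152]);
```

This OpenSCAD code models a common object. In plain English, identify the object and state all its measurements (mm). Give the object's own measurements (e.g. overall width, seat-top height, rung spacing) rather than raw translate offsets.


An open-topped rectangular box: outside dimensions 339×429×161 mm, with a uniform wall and base thickness of 9 mm. The base is a full 339×429 slab on the floor; four walls sit on top of the base. The front and back walls (the −y and +y sides) span the full width; the two side walls fit between them.


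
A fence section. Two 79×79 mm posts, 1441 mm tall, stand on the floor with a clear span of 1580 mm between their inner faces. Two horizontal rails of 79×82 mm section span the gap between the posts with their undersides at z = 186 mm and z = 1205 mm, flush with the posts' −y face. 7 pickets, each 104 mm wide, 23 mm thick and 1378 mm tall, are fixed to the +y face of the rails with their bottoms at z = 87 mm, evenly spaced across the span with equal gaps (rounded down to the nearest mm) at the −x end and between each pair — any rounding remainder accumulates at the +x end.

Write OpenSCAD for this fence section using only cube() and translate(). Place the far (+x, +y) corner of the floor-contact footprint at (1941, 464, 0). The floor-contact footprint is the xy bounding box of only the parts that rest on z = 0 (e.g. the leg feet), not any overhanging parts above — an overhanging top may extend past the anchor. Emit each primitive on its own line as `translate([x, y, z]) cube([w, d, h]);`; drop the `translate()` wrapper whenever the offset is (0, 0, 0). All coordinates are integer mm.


translate([203, 385, 0]) cube([79, 79, 1441]);
translate([1862, 385, 0]) cube([79, 79, 1441]);
translate([282, 385, 186]) cube([1580, 79, 82]);
translate([282, 385, 1205]) cube([1580, 79, 82]);
translate([388, 464, 87]) cube([104, 23, 1378]);
translate([598, 464, 87]) cube([104, 23, 1378]);
translate([808, 464, 87]) cube([104, 23, 1378]);
translate([1018, 464, 87]) cube([104, 23, 1378]);
translate([1228, 464, 87]) cube([104, 23, 1378]);
translate([1438, 464, 87]) cube([104, 23, 1378]);
translate([1648, 464, 87]) cube([104, 23, 1378]);


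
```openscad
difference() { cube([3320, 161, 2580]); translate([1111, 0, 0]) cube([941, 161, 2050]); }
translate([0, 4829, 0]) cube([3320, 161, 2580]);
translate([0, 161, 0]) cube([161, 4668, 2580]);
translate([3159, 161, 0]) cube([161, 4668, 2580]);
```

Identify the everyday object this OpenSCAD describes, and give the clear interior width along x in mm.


A single room. The interior width is 2998 mm.

Four walls enclosing a rectangle with a door in the front wall — a room. Outside width 3320 minus two 161 mm walls gives 2998 mm.


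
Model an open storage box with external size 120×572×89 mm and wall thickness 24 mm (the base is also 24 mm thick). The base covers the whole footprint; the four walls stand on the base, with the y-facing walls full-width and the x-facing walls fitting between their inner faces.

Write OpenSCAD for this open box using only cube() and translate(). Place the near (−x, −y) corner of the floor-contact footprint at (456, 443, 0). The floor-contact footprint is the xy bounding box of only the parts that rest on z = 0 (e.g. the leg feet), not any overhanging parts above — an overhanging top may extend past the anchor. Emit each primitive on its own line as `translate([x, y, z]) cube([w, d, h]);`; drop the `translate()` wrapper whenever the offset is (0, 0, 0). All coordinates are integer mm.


translate([456, 443, 0]) cube([120, 572, 24]);
translate([456, 443, 24]) cube([120, 24, 65]);
translate([456, 991, 24]) cube([120, 24, 65]);
translate([456, 467, 24]) cube([24, 524, 65]);
translate([552, 467, 24]) cube([24, 524, 65]);


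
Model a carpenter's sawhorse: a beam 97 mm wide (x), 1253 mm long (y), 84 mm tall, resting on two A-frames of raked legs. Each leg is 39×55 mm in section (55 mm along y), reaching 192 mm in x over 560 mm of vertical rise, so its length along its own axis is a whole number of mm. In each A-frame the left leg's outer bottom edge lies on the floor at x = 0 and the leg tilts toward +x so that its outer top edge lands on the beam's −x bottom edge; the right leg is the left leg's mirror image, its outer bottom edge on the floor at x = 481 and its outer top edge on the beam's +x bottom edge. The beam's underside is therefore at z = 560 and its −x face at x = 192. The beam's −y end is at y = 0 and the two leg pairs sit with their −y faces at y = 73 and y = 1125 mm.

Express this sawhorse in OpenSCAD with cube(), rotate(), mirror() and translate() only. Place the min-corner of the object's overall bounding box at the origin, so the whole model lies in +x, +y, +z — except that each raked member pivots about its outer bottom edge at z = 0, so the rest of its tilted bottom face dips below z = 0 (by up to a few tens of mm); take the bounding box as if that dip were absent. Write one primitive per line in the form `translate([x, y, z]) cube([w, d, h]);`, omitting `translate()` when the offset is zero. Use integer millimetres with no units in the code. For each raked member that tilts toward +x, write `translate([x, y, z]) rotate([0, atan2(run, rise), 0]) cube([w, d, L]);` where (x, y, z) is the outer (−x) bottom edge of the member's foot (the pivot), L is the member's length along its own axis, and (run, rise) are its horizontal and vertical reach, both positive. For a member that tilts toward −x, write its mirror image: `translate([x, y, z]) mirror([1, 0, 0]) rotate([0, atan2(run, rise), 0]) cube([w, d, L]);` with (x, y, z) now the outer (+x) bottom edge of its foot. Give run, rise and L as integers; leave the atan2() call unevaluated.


translate([192, 0, 560]) cube([97, 1253, 84]);
translate([0, 73, 0]) rotate([0, atan2(192, 560), 0]) cube([39, 55, 592]);
translate([481, 73, 0]) mirror([1, 0, 0]) rotate([0, atan2(192, 560), 0]) cube([39, 55, 592]);
translate([0, 1125, 0]) rotate([0, atan2(192, 560), 0]) cube([39, 55, 592]);
translate([481, 1125, 0]) mirror([1, 0, 0]) rotate([0, atan2(192, 560), 0]) cube([39, 55, 592]);


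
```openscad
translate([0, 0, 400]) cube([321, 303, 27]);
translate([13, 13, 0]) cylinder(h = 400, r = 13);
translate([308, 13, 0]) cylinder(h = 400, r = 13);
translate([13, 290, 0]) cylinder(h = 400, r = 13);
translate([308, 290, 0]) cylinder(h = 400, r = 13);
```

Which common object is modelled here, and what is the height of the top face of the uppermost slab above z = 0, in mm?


A stool. The seat height is 427 mm.

A 321×303×27 slab at z = 400 on four corner cylinders — a stool. The seat top is 400 + 27 = 427 mm.


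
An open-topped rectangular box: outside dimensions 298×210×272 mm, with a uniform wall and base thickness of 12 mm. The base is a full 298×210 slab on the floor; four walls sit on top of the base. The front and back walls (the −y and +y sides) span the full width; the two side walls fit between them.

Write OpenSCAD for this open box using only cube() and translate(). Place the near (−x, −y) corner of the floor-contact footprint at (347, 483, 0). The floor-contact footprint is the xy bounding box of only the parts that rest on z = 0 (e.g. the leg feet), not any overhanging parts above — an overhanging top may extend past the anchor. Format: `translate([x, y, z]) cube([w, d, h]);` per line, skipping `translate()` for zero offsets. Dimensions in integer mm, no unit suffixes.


translate([347, 483, 0]) cube([298, 210, 12]);
translate([347, 483, 12]) cube([298, 12, 260]);
translate([347, 681, 12]) cube([298, 12, 260]);
translate([347, 495, 12]) cube([12, 186, 260]);
translate([633, 495, 12]) cube([12, 186, 260]);


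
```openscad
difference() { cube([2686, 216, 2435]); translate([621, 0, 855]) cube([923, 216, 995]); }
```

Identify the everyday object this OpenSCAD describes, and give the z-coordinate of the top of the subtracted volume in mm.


A wall with a window opening. The window head height is 1850 mm.

A wall with a rectangular opening subtracted — a window. Sill at z = 855, opening 995 mm tall, so the head is at 855 + 995 = 1850 mm.


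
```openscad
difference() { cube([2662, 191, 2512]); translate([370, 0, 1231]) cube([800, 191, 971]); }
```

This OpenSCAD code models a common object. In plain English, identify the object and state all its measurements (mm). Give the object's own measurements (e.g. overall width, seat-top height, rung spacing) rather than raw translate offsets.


A wall 2662 mm long (x), 191 mm thick (y), 2512 mm tall, with a rectangular window opening cut through it. The opening is 800 mm wide and 971 mm tall; its sill is at z = 1231 mm and its near (−x) edge is 370 mm from the wall's −x end. The opening passes through the full wall thickness.


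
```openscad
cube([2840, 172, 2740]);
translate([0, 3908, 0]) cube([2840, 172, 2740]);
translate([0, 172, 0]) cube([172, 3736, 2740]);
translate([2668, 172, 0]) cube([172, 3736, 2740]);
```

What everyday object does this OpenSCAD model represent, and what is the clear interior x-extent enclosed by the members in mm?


A house (or room) frame. The interior width is 2496 mm.

Four 2740 mm walls enclosing a rectangle with no floor or roof — a room or house frame. Outside width is 2840 mm and wall thickness is 172 mm, so the interior width is 2840 − 2 × 172 = 2496 mm.


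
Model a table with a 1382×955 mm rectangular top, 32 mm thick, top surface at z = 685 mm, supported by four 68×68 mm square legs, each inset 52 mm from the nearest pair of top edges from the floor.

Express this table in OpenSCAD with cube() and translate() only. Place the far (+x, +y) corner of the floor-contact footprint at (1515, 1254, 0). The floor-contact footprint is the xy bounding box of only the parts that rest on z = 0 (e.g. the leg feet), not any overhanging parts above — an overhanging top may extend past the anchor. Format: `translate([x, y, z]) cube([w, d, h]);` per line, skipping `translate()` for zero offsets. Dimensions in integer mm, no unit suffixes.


// leg_h = 685 - 32 = 653
translate([185, 351, 653]) cube([1382, 955, 32]);
translate([237, 403, 0]) cube([68, 68, 653]);
translate([1447, 403, 0]) cube([68, 68, 653]);
translate([237, 1186, 0]) cube([68, 68, 653]);
translate([1447, 1186, 0]) cube([68, 68, 653]);


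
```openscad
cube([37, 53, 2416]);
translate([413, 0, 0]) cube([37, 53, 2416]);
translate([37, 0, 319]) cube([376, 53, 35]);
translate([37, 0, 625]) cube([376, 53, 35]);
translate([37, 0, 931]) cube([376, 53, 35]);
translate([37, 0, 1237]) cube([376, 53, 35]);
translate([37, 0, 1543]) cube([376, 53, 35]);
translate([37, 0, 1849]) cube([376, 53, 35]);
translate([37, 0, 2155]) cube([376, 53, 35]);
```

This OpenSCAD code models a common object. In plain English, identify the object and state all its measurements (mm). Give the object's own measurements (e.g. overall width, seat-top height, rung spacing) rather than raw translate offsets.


A straight ladder. Two 37×53 mm vertical rails, 2416 mm tall, stand 450 mm apart (outside-to-outside) with their front faces coplanar on the −y side. 7 rungs, each 53 mm deep and 35 mm tall, span between the inner faces of the rails, front faces flush with the rails. The lowest rung's underside is at z = 319 mm and rungs are spaced 306 mm apart (underside to underside).


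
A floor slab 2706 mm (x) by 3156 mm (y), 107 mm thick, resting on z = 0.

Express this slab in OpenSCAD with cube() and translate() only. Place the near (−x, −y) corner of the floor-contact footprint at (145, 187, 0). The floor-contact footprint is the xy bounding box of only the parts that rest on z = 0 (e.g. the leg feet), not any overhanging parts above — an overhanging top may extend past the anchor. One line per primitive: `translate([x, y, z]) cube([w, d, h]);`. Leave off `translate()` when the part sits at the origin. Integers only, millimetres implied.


translate([145, 187, 0]) cube([2706, 3156, 107]);


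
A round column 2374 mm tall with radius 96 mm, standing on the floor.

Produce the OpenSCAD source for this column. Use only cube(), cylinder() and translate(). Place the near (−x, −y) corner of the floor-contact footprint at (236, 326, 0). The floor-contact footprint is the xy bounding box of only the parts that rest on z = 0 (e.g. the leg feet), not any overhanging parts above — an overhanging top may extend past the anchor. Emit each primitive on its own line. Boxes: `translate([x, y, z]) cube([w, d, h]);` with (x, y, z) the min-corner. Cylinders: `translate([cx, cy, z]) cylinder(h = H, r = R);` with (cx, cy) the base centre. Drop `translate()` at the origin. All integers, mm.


translate([332, 422, 0]) cylinder(h = 2374, r = 96);


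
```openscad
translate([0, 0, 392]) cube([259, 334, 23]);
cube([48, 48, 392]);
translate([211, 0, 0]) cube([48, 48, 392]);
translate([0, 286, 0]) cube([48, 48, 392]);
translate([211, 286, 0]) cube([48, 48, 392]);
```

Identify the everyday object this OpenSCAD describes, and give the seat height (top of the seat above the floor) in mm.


A stool. The seat height is 415 mm.

A 259×334×23 slab at z = 392 on four corner posts — a stool. The seat top is 392 + 23 = 415 mm.


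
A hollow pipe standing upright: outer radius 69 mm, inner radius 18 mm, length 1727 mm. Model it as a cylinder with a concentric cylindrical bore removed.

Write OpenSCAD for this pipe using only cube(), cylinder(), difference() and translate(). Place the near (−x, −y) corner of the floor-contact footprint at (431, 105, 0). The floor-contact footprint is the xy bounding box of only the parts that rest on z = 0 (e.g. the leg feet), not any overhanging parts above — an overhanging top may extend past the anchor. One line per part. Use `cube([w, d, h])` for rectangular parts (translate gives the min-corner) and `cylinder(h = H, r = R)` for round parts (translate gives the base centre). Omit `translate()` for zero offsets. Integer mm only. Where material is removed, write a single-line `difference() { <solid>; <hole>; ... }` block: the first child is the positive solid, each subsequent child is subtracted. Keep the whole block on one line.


difference() { translate([500, 174, 0]) cylinder(h = 1727, r = 69); translate([500, 174, 0]) cylinder(h = 1727, r = 18); }


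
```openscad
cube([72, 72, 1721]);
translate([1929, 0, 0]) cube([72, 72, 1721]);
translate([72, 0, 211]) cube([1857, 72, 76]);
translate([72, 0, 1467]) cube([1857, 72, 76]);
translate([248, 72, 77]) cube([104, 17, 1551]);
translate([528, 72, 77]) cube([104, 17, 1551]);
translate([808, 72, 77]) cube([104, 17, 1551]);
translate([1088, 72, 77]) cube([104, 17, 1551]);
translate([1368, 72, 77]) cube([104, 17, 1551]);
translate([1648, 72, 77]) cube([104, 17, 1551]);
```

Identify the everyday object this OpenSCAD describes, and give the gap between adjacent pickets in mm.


A fence section. The picket gap is 176 mm.

Two posts, two rails, 6 pickets — a fence section. Span 1857 mm holds 6 pickets of 104 mm with 7 equal gaps: ⌊(1857 − 6·104) / 7⌋ = 176 mm.


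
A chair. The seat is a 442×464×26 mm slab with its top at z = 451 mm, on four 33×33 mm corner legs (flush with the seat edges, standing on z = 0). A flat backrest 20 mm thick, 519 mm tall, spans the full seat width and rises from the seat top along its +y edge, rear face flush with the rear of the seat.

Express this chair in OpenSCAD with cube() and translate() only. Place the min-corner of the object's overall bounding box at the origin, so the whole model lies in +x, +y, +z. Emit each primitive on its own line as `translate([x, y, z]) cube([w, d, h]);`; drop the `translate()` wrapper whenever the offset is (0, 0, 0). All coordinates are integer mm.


translate([0, 0, 425]) cube([442, 464, 26]);
cube([33, 33, 425]);
translate([409, 0, 0]) cube([33, 33, 425]);
translate([0, 431, 0]) cube([33, 33, 425]);
translate([409, 431, 0]) cube([33, 33, 425]);
translate([0, 444, 451]) cube([442, 20, 519]);


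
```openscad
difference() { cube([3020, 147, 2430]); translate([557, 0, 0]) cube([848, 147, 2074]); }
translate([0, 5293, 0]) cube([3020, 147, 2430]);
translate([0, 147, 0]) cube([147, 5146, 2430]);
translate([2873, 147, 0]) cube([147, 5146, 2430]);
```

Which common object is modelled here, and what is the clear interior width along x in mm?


A single room. The interior width is 2726 mm.

Four walls enclosing a rectangle with a door in the front wall — a room. Outside width 3020 minus two 147 mm walls gives 2726 mm.


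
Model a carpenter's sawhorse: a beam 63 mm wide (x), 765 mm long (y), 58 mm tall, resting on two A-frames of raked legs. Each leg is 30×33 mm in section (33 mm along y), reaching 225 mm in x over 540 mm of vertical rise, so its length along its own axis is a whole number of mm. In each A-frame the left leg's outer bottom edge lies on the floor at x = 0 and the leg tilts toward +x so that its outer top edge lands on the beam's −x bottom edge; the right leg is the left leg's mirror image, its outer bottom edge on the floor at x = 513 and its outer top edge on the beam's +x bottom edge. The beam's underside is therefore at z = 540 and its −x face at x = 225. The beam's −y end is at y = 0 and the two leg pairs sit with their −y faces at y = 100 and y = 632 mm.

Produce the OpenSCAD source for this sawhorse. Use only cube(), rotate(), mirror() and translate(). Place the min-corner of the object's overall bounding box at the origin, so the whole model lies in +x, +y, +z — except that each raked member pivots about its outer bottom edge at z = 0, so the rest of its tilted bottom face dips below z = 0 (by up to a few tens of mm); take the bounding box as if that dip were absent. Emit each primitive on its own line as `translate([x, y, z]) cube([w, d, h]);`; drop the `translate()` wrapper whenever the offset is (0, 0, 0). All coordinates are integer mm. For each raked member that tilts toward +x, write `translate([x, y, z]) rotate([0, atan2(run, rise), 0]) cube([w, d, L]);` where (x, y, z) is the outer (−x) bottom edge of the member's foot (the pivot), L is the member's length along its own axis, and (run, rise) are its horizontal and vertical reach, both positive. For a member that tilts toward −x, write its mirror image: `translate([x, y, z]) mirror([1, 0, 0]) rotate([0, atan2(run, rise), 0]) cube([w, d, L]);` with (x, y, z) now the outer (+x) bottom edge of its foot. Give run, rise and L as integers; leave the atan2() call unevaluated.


translate([225, 0, 540]) cube([63, 765, 58]);
translate([0, 100, 0]) rotate([0, atan2(225, 540), 0]) cube([30, 33, 585]);
translate([513, 100, 0]) mirror([1, 0, 0]) rotate([0, atan2(225, 540), 0]) cube([30, 33, 585]);
translate([0, 632, 0]) rotate([0, atan2(225, 540), 0]) cube([30, 33, 585]);
translate([513, 632, 0]) mirror([1, 0, 0]) rotate([0, atan2(225, 540), 0]) cube([30, 33, 585]);


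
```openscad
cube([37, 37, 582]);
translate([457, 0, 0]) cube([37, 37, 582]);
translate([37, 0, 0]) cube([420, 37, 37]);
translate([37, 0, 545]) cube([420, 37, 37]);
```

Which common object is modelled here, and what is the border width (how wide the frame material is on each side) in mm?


A picture frame. The border width is 37 mm.

Four thin pieces enclosing a rectangular opening — a picture frame. The two full-height stiles are 582 mm tall; the top rail sits at z = 545 and is 37 mm tall, so the border above the opening is 582 − 545 = 37 mm, matching the stile x-width.


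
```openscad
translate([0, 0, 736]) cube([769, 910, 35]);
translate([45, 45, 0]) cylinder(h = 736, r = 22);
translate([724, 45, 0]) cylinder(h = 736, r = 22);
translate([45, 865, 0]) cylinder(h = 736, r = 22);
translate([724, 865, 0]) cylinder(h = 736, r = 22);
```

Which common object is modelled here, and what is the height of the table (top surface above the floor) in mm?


A table. The table height is 771 mm.

A 769×910×35 slab sits at z = 736 on four Ø44 mm round legs — a table. The top surface is at 736 + 35 = 771 mm.


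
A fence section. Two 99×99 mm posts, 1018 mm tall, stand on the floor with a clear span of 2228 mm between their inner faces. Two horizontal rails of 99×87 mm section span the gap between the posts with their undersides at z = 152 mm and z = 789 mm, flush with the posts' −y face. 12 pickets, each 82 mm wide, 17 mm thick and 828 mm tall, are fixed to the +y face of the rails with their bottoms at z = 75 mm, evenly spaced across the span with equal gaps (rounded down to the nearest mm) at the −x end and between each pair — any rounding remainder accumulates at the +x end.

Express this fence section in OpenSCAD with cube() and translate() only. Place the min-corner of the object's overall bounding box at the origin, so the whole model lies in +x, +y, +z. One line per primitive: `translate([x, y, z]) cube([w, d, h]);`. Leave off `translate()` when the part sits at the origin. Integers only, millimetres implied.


cube([99, 99, 1018]);
translate([2327, 0, 0]) cube([99, 99, 1018]);
translate([99, 0, 152]) cube([2228, 99, 87]);
translate([99, 0, 789]) cube([2228, 99, 87]);
translate([194, 99, 75]) cube([82, 17, 828]);
translate([371, 99, 75]) cube([82, 17, 828]);
translate([548, 99, 75]) cube([82, 17, 828]);
translate([725, 99, 75]) cube([82, 17, 828]);
translate([902, 99, 75]) cube([82, 17, 828]);
translate([1079, 99, 75]) cube([82, 17, 828]);
translate([1256, 99, 75]) cube([82, 17, 828]);
translate([1433, 99, 75]) cube([82, 17, 828]);
translate([1610, 99, 75]) cube([82, 17, 828]);
translate([1787, 99, 75]) cube([82, 17, 828]);
translate([1964, 99, 75]) cube([82, 17, 828]);
translate([2141, 99, 75]) cube([82, 17, 828]);


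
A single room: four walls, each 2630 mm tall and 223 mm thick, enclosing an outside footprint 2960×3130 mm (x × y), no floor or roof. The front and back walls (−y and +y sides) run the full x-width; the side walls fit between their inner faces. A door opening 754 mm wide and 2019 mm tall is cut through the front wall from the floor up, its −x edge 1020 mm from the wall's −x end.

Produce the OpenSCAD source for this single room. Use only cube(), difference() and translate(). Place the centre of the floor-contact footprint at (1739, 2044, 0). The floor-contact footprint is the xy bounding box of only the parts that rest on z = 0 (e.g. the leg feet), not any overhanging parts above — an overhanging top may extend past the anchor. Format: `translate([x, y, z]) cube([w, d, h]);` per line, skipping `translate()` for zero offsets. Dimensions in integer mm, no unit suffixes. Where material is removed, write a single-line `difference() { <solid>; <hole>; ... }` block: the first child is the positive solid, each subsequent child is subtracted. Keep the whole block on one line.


difference() { translate([259, 479, 0]) cube([2960, 223, 2630]); translate([1279, 479, 0]) cube([754, 223, 2019]); }
translate([259, 3386, 0]) cube([2960, 223, 2630]);
translate([259, 702, 0]) cube([223, 2684, 2630]);
translate([2996, 702, 0]) cube([223, 2684, 2630]);


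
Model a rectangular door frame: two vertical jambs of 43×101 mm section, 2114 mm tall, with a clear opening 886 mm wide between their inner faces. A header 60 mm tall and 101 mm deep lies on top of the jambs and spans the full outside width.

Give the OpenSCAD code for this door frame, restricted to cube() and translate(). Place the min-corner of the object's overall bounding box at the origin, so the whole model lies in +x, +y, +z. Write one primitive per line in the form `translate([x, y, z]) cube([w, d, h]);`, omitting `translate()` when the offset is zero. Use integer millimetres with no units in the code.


cube([43, 101, 2114]);
translate([929, 0, 0]) cube([43, 101, 2114]);
translate([0, 0, 2114]) cube([972, 101, 60]);


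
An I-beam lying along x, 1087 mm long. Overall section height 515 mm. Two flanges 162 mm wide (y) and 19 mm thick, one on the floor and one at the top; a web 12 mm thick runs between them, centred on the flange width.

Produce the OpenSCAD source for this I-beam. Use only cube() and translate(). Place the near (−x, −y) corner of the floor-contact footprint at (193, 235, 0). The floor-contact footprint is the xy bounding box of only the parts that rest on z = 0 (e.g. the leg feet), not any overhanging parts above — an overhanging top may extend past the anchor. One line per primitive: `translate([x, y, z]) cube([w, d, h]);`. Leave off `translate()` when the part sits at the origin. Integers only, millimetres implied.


translate([193, 235, 0]) cube([1087, 162, 19]);
translate([193, 310, 19]) cube([1087, 12, 477]);
translate([193, 235, 496]) cube([1087, 162, 19]);


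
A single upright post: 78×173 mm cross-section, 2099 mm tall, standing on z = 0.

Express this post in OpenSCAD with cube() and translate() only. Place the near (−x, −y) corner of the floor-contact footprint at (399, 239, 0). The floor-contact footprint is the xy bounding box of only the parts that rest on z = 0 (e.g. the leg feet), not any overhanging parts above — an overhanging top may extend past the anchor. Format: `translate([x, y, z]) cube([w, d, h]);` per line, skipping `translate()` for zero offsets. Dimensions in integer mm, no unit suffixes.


translate([399, 239, 0]) cube([78, 173, 2099]);


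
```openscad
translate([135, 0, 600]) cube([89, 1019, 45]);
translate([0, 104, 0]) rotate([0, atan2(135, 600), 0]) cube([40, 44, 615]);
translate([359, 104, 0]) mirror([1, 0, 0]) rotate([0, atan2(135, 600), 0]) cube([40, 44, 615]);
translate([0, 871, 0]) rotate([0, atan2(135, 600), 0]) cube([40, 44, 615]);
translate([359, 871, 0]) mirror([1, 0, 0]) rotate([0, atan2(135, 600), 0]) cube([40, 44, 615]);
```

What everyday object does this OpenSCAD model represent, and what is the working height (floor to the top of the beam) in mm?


A sawhorse. The overall height is 645 mm.

A beam across two mirrored pairs of raked legs — a sawhorse. The beam's underside is at z = 600 (matching the legs' vertical rise in atan2(135, 600)) and the beam is 45 mm tall, so its top is at 600 + 45 = 645 mm. The raked legs top out at the beam's underside, so that is the highest point.


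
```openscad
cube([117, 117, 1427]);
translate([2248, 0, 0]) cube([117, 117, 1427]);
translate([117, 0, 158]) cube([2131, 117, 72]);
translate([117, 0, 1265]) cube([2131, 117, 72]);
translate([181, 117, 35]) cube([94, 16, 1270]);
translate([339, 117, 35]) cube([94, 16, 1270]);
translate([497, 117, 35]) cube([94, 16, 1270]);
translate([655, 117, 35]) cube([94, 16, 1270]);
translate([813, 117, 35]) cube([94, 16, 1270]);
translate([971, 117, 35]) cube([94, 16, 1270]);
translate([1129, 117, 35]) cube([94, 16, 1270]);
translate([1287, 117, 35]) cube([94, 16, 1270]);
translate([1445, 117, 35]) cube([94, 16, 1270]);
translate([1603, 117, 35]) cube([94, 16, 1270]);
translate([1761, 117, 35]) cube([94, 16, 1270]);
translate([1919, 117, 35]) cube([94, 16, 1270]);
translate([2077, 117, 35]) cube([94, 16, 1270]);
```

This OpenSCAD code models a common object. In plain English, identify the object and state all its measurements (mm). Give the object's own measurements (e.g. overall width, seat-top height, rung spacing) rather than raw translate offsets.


A fence section. Two 117×117 mm posts, 1427 mm tall, stand on the floor with a clear span of 2131 mm between their inner faces. Two horizontal rails of 117×72 mm section span the gap between the posts with their undersides at z = 158 mm and z = 1265 mm, flush with the posts' −y face. 13 pickets, each 94 mm wide, 16 mm thick and 1270 mm tall, are fixed to the +y face of the rails with their bottoms at z = 35 mm, spaced across the span with a 64 mm gap after the −x post and between neighbouring pickets, with 77 mm left before the +x post.


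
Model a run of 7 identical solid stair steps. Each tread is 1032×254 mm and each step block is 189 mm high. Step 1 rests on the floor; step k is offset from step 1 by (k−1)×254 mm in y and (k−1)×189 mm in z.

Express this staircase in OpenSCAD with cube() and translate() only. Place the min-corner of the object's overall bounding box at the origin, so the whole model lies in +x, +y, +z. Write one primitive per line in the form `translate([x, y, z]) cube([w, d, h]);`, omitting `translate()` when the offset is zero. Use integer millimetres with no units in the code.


cube([1032, 254, 189]);
translate([0, 254, 189]) cube([1032, 254, 189]);
translate([0, 508, 378]) cube([1032, 254, 189]);
translate([0, 762, 567]) cube([1032, 254, 189]);
translate([0, 1016, 756]) cube([1032, 254, 189]);
translate([0, 1270, 945]) cube([1032, 254, 189]);
translate([0, 1524, 1134]) cube([1032, 254, 189]);


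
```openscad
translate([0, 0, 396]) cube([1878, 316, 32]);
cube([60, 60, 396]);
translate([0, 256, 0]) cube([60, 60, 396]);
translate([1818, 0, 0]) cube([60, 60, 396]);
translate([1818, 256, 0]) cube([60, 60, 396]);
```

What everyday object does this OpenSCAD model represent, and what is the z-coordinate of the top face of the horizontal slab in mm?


A bench. The seat-top height is 428 mm.

A long slab on four corner posts — a bench. The slab sits at z = 396 with thickness 32, so the top is 396 + 32 = 428 mm.


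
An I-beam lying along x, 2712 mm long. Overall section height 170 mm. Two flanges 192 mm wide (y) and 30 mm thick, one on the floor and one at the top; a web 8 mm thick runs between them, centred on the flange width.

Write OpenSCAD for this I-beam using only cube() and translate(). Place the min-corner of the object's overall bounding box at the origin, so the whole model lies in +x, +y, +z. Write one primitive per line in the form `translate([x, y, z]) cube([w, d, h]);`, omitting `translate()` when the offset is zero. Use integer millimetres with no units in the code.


cube([2712, 192, 30]);
translate([0, 92, 30]) cube([2712, 8, 110]);
translate([0, 0, 140]) cube([2712, 192, 30]);


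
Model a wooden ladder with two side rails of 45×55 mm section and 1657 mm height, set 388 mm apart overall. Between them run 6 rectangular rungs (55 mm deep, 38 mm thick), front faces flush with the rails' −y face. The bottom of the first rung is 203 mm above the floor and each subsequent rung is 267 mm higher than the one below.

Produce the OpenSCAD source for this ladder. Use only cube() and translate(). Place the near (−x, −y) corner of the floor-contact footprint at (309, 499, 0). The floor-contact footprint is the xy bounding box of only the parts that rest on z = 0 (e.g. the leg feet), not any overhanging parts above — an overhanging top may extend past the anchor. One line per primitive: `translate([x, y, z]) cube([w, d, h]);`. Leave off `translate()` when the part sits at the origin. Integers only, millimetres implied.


// rung span = 388 - 2*45 = 298
// rung[k] z = 203 + k*267
translate([309, 499, 0]) cube([45, 55, 1657]);
translate([652, 499, 0]) cube([45, 55, 1657]);
translate([354, 499, 203]) cube([298, 55, 38]);
translate([354, 499, 470]) cube([298, 55, 38]);
translate([354, 499, 737]) cube([298, 55, 38]);
translate([354, 499, 1004]) cube([298, 55, 38]);
translate([354, 499, 1271]) cube([298, 55, 38]);
translate([354, 499, 1538]) cube([298, 55, 38]);


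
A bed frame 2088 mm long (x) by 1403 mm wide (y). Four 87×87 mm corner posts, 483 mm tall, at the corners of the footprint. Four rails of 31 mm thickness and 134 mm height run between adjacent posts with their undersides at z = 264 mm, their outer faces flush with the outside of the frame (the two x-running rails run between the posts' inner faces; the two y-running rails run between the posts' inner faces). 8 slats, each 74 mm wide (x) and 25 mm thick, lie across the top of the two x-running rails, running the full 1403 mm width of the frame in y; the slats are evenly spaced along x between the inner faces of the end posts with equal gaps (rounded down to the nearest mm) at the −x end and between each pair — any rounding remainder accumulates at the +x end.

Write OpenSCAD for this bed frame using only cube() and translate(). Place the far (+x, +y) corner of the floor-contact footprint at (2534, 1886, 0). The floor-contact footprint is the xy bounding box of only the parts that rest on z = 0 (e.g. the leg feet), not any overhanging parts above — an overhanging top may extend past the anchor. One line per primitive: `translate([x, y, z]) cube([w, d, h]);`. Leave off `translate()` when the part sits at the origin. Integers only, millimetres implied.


translate([446, 483, 0]) cube([87, 87, 483]);
translate([446, 1799, 0]) cube([87, 87, 483]);
translate([2447, 483, 0]) cube([87, 87, 483]);
translate([2447, 1799, 0]) cube([87, 87, 483]);
translate([533, 483, 264]) cube([1914, 31, 134]);
translate([533, 1855, 264]) cube([1914, 31, 134]);
translate([446, 570, 264]) cube([31, 1229, 134]);
translate([2503, 570, 264]) cube([31, 1229, 134]);
translate([679, 483, 398]) cube([74, 1403, 25]);
translate([899, 483, 398]) cube([74, 1403, 25]);
translate([1119, 483, 398]) cube([74, 1403, 25]);
translate([1339, 483, 398]) cube([74, 1403, 25]);
translate([1559, 483, 398]) cube([74, 1403, 25]);
translate([1779, 483, 398]) cube([74, 1403, 25]);
translate([1999, 483, 398]) cube([74, 1403, 25]);
translate([2219, 483, 398]) cube([74, 1403, 25]);


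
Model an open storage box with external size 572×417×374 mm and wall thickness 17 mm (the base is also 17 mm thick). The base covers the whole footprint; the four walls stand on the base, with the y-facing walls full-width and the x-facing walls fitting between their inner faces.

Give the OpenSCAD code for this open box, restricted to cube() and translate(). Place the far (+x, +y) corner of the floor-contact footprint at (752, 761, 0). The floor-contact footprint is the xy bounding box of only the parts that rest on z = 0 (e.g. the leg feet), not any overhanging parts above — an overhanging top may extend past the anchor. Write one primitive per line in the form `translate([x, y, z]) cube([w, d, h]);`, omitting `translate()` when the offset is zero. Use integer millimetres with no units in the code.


translate([180, 344, 0]) cube([572, 417, 17]);
translate([180, 344, 17]) cube([572, 17, 357]);
translate([180, 744, 17]) cube([572, 17, 357]);
translate([180, 361, 17]) cube([17, 383, 357]);
translate([735, 361, 17]) cube([17, 383, 357]);
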